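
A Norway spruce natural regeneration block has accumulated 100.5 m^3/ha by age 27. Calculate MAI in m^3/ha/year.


Formula: MAI = Total Volume / Stand Age
MAI = 100.5 m^3/ha / 27 years
MAI = 3.72 m^3/ha/year

3.72


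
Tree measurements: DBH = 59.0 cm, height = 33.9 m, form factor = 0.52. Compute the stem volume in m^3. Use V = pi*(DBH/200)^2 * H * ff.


Formula: V = pi * (DBH/200)^2 * H * ff
Radius = DBH/200 = 59.0/200 = 0.295 m
Radius^2 = 0.295^2 = 0.087025 m^2
V = pi * 0.087025 * 33.9 * 0.52
V = 4.819 m^3

4.819


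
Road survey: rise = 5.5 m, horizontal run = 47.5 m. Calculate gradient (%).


Formula: Gradient = rise / run * 100
Gradient = 5.5 / 47.5 * 100 = 11.6%

11.6


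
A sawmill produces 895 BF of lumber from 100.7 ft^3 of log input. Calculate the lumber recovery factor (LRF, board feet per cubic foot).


Formula: LRF = Lumber Output (BF) / Log Input (ft^3)
LRF = 895 BF / 100.7 ft^3
LRF = 8.89 BF/ft^3

8.89


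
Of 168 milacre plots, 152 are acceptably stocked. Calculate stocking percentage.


Formula: Stocking % = stocked plots / total plots * 100
Stocking = 152 / 168 * 100
Stocking = 0.9048 * 100 = 90.5%

90.5


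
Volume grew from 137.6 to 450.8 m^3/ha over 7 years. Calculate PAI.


Formula: PAI = (V_T2 - V_T1) / (T2 - T1)
Volume increment = 450.8 - 137.6 = 313.2 m^3/ha
PAI = 313.2 / 7 = 44.74 m^3/ha/year

44.74


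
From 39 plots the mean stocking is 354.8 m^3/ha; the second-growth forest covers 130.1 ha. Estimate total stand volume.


Formula: Total Volume = Mean Volume per ha * Total Area
Total Volume = 354.8 m^3/ha * 130.1 ha
Total Volume = 46159 m^3

46159


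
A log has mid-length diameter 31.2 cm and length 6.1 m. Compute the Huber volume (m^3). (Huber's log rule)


Huber: V = Am * L,  Am = pi*(Dm/200)^2
Am = pi*(31.2/200)^2 = 0.076454 m^2
V = 0.076454*6.1 = 0.4664 m^3

0.4664


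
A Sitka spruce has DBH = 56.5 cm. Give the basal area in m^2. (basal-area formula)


Formula: BA = pi * (DBH/2)^2 / 10000  (cm^2 to m^2)
Radius = DBH/2 = 56.5/2 = 28.25 cm
BA = pi * 28.25^2 / 10000
   = 2507.1873 cm^2 / 10000
   = 0.2507 m^2

0.2507


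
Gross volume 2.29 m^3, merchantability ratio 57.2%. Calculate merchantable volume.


Formula: MV = V_total * (merchantable_pct / 100)
Merchantable fraction = 57.2% / 100 = 0.572
MV = 2.29 m^3 * 0.572 = 1.31 m^3

1.31


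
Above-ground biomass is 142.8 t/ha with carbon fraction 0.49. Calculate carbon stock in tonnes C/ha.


Formula: Carbon Stock = Biomass * Carbon Fraction
C = 142.8 t/ha * 0.49
C = 70.0 t C/ha

70.0


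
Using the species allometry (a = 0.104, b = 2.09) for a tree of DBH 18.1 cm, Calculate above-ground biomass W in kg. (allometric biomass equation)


Formula: W = a * DBH^b  (allometric power law)
DBH^b = 18.1^2.09 = 425.1559
W = 0.104 * 425.1559 = 44.2 kg

44.2


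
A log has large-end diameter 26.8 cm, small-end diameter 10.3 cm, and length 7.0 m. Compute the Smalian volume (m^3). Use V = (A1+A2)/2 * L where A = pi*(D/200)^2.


Smalian: V = (A1 + A2)/2 * L,  A = pi*(D/200)^2
A1 = pi*(26.8/200)^2 = 0.05641 m^2
A2 = pi*(10.3/200)^2 = 0.008332 m^2
V = (0.05641+0.008332)/2*7.0 = 0.2266 m^3

0.2266


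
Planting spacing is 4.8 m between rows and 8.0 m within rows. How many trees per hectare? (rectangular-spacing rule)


Formula: TPH = 10000 m^2/ha / (spacing_x * spacing_y)
Area per tree = 4.8 m * 8.0 m = 38.4 m^2
TPH = 10000 / 38.4 = 260 trees/ha

260


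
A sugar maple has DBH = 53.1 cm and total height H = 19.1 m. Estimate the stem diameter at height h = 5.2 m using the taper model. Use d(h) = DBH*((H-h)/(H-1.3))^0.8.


Taper: d(h) = DBH * ((H - h) / (H - 1.3))^0.8
Numerator = H - h = 19.1 - 5.2 = 13.9 m
Denominator = H - 1.3 = 19.1 - 1.3 = 17.8 m
Ratio = 13.9 / 17.8 = 0.7809
d = 53.1 * 0.7809^0.8 = 43.6 cm

43.6


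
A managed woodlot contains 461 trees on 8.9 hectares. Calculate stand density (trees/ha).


Formula: Stand Density = N_trees / Area_ha
Density = 461 trees / 8.9 ha
Density = 52 trees/ha

52


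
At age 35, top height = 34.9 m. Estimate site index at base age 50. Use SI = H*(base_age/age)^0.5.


Formula: SI = H_dom * (base_age / age)^0.5
Age ratio = 50 / 35 = 1.42857
sqrt(age_ratio) = 1.19523
SI = 34.9 * 1.19523 = 41.7 m

41.7


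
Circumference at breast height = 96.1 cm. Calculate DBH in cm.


Formula: DBH = C / pi
DBH = 96.1 / pi
pi = 3.14159...
DBH = 30.6 cm

30.6


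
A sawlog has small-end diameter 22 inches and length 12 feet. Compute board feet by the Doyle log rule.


Doyle: BF = (D - 4)^2 * L / 16
Adjusted diameter = 22 - 4 = 18 in
(D-4)^2 = 18^2 = 324
BF = 324 * 12 / 16 = 243 BF

243


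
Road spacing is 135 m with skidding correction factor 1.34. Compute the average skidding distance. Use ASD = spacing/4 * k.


Formula: ASD = (spacing / 4) * correction
Uncorrected distance = spacing / 4 = 135 / 4 = 33.75 m
ASD = 33.75 * 1.34 = 45 m

45


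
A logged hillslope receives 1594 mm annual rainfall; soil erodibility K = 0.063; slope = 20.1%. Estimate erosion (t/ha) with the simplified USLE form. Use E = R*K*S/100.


Formula: E = R * K * S / 100  (simplified USLE)
R * K = 1594 * 0.063 = 100.422
E = 100.422 * 20.1 / 100 = 20.18 t/ha

20.18


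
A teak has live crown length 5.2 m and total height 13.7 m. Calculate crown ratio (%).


Formula: Crown Ratio = (Crown Length / Total Height) * 100
CR = (5.2 m / 13.7 m) * 100
CR = 0.3796 * 100 = 38.0%

38.0


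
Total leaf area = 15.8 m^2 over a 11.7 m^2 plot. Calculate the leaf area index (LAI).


Formula: LAI = total leaf area / ground area  (dimensionless)
LAI = 15.8 m^2 / 11.7 m^2
LAI = 1.35

1.35


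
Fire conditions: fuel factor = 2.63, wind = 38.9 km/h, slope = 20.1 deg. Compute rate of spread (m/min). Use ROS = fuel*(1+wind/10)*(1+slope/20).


Formula: ROS = fuel * (1 + wind/10) * (1 + slope/20)
Wind factor = 1 + 38.9/10 = 4.89
Slope factor = 1 + 20.1/20 = 2.005
ROS = 2.63 * 4.89 * 2.005 = 25.79 m/min

25.79


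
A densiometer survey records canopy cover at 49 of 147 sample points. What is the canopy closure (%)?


Formula: Canopy closure = covered points / total points * 100
Closure = 49 / 147 * 100
Closure = 0.3333 * 100 = 33.3%

33.3


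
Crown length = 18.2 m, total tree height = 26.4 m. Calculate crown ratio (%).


Formula: Crown Ratio = (Crown Length / Total Height) * 100
CR = (18.2 m / 26.4 m) * 100
CR = 0.6894 * 100 = 68.9%

68.9


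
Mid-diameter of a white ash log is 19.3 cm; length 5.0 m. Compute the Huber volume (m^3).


Huber: V = Am * L,  Am = pi*(Dm/200)^2
Am = pi*(19.3/200)^2 = 0.029255 m^2
V = 0.029255*5.0 = 0.1463 m^3

0.1463


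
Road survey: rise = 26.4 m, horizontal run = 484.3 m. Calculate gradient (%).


Formula: Gradient = rise / run * 100
Gradient = 26.4 / 484.3 * 100 = 5.5%

5.5


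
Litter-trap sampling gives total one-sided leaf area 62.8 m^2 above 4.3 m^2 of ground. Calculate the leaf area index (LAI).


Formula: LAI = total leaf area / ground area  (dimensionless)
LAI = 62.8 m^2 / 4.3 m^2
LAI = 14.6

14.6


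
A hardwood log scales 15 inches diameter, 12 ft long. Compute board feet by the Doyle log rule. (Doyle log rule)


Doyle: BF = (D - 4)^2 * L / 16
Adjusted diameter = 15 - 4 = 11 in
(D-4)^2 = 11^2 = 121
BF = 121 * 12 / 16 = 91 BF

91


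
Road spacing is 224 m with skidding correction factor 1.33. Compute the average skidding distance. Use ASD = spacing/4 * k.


Formula: ASD = (spacing / 4) * correction
Uncorrected distance = spacing / 4 = 224 / 4 = 56 m
ASD = 56 * 1.33 = 74 m

74


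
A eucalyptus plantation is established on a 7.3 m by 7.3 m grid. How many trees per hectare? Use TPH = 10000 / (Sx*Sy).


Formula: TPH = 10000 m^2/ha / (spacing_x * spacing_y)
Area per tree = 7.3 m * 7.3 m = 53.29 m^2
TPH = 10000 / 53.29 = 188 trees/ha

188


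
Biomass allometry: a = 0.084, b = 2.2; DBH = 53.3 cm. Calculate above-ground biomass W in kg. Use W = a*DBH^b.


Formula: W = a * DBH^b  (allometric power law)
DBH^b = 53.3^2.2 = 6292.1615
W = 0.084 * 6292.1615 = 528.5 kg

528.5


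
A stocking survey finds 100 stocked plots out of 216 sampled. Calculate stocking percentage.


Formula: Stocking % = stocked plots / total plots * 100
Stocking = 100 / 216 * 100
Stocking = 0.463 * 100 = 46.3%

46.3


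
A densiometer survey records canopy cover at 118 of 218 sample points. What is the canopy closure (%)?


Formula: Canopy closure = covered points / total points * 100
Closure = 118 / 218 * 100
Closure = 0.5413 * 100 = 54.1%

54.1


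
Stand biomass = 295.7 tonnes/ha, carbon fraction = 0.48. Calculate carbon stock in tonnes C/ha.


Formula: Carbon Stock = Biomass * Carbon Fraction
C = 295.7 t/ha * 0.48
C = 141.9 t C/ha

141.9


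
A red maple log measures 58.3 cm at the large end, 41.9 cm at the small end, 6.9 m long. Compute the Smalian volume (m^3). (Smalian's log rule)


Smalian: V = (A1 + A2)/2 * L,  A = pi*(D/200)^2
A1 = pi*(58.3/200)^2 = 0.266948 m^2
A2 = pi*(41.9/200)^2 = 0.137885 m^2
V = (0.266948+0.137885)/2*6.9 = 1.3967 m^3

1.3967


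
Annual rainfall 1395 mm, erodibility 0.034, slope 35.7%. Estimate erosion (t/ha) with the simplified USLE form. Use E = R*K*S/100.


Formula: E = R * K * S / 100  (simplified USLE)
R * K = 1395 * 0.034 = 47.43
E = 47.43 * 35.7 / 100 = 16.93 t/ha

16.93


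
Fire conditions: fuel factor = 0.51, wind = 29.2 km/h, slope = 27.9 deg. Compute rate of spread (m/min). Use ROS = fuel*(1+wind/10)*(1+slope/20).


Formula: ROS = fuel * (1 + wind/10) * (1 + slope/20)
Wind factor = 1 + 29.2/10 = 3.92
Slope factor = 1 + 27.9/20 = 2.395
ROS = 0.51 * 3.92 * 2.395 = 4.79 m/min

4.79


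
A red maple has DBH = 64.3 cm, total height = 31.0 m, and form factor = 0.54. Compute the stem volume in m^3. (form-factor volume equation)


Formula: V = pi * (DBH/200)^2 * H * ff
Radius = DBH/200 = 64.3/200 = 0.3215 m
Radius^2 = 0.3215^2 = 0.10336225 m^2
V = pi * 0.10336225 * 31.0 * 0.54
V = 5.436 m^3

5.436


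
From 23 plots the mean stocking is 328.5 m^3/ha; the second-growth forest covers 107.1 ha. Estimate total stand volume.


Formula: Total Volume = Mean Volume per ha * Total Area
Total Volume = 328.5 m^3/ha * 107.1 ha
Total Volume = 35182 m^3

35182


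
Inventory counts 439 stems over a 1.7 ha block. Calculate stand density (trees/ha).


Formula: Stand Density = N_trees / Area_ha
Density = 439 trees / 1.7 ha
Density = 258 trees/ha

258


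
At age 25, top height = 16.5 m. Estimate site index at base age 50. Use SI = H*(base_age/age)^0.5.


Formula: SI = H_dom * (base_age / age)^0.5
Age ratio = 50 / 25 = 2.0
sqrt(age_ratio) = 1.41421
SI = 16.5 * 1.41421 = 23.3 m

23.3


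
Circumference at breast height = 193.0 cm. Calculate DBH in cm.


Formula: DBH = C / pi
DBH = 193.0 / pi
pi = 3.14159...
DBH = 61.4 cm

61.4


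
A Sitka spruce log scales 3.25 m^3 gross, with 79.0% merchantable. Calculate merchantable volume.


Formula: MV = V_total * (merchantable_pct / 100)
Merchantable fraction = 79.0% / 100 = 0.79
MV = 3.25 m^3 * 0.79 = 2.568 m^3

2.568


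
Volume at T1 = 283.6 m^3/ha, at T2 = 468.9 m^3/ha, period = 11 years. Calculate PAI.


Formula: PAI = (V_T2 - V_T1) / (T2 - T1)
Volume increment = 468.9 - 283.6 = 185.3 m^3/ha
PAI = 185.3 / 11 = 16.85 m^3/ha/year

16.85


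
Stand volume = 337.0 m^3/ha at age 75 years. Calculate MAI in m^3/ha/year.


Formula: MAI = Total Volume / Stand Age
MAI = 337.0 m^3/ha / 75 years
MAI = 4.49 m^3/ha/year

4.49


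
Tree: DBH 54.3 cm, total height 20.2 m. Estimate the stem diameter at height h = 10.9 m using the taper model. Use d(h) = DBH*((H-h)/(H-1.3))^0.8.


Taper: d(h) = DBH * ((H - h) / (H - 1.3))^0.8
Numerator = H - h = 20.2 - 10.9 = 9.3 m
Denominator = H - 1.3 = 20.2 - 1.3 = 18.9 m
Ratio = 9.3 / 18.9 = 0.49206
d = 54.3 * 0.49206^0.8 = 30.8 cm

30.8


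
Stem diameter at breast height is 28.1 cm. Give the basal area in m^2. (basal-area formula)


Formula: BA = pi * (DBH/2)^2 / 10000  (cm^2 to m^2)
Radius = DBH/2 = 28.1/2 = 14.05 cm
BA = pi * 14.05^2 / 10000
   = 620.1582 cm^2 / 10000
   = 0.062 m^2

0.062


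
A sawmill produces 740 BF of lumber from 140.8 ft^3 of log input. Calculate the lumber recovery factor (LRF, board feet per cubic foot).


Formula: LRF = Lumber Output (BF) / Log Input (ft^3)
LRF = 740 BF / 140.8 ft^3
LRF = 5.26 BF/ft^3

5.26


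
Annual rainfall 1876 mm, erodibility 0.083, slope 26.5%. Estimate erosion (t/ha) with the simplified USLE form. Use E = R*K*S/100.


Formula: E = R * K * S / 100  (simplified USLE)
R * K = 1876 * 0.083 = 155.708
E = 155.708 * 26.5 / 100 = 41.26 t/ha

41.26


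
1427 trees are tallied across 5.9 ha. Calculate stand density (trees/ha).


Formula: Stand Density = N_trees / Area_ha
Density = 1427 trees / 5.9 ha
Density = 242 trees/ha

242


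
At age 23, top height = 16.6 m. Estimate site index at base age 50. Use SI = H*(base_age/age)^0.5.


Formula: SI = H_dom * (base_age / age)^0.5
Age ratio = 50 / 23 = 2.17391
sqrt(age_ratio) = 1.47442
SI = 16.6 * 1.47442 = 24.5 m

24.5


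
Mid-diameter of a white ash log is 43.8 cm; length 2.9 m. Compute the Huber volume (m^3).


Huber: V = Am * L,  Am = pi*(Dm/200)^2
Am = pi*(43.8/200)^2 = 0.150674 m^2
V = 0.150674*2.9 = 0.437 m^3

0.437


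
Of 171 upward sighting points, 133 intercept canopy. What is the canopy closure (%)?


Formula: Canopy closure = covered points / total points * 100
Closure = 133 / 171 * 100
Closure = 0.7778 * 100 = 77.8%

77.8


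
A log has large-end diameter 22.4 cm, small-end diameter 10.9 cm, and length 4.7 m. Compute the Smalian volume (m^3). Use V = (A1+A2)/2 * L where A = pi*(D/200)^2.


Smalian: V = (A1 + A2)/2 * L,  A = pi*(D/200)^2
A1 = pi*(22.4/200)^2 = 0.039408 m^2
A2 = pi*(10.9/200)^2 = 0.009331 m^2
V = (0.039408+0.009331)/2*4.7 = 0.1145 m^3

0.1145


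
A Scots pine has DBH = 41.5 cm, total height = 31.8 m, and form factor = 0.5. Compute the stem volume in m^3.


Formula: V = pi * (DBH/200)^2 * H * ff
Radius = DBH/200 = 41.5/200 = 0.2075 m
Radius^2 = 0.2075^2 = 0.04305625 m^2
V = pi * 0.04305625 * 31.8 * 0.5
V = 2.151 m^3

2.151


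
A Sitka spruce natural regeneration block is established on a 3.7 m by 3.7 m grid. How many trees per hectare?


Formula: TPH = 10000 m^2/ha / (spacing_x * spacing_y)
Area per tree = 3.7 m * 3.7 m = 13.69 m^2
TPH = 10000 / 13.69 = 730 trees/ha

730


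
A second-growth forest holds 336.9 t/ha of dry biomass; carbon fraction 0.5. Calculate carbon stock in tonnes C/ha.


Formula: Carbon Stock = Biomass * Carbon Fraction
C = 336.9 t/ha * 0.5
C = 168.5 t C/ha

168.5


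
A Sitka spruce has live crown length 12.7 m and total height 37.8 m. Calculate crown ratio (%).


Formula: Crown Ratio = (Crown Length / Total Height) * 100
CR = (12.7 m / 37.8 m) * 100
CR = 0.336 * 100 = 33.6%

33.6


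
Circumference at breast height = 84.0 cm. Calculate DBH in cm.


Formula: DBH = C / pi
DBH = 84.0 / pi
pi = 3.14159...
DBH = 26.7 cm

26.7


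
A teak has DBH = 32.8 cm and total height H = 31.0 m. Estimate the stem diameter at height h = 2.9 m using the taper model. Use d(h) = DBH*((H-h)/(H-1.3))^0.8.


Taper: d(h) = DBH * ((H - h) / (H - 1.3))^0.8
Numerator = H - h = 31.0 - 2.9 = 28.1 m
Denominator = H - 1.3 = 31.0 - 1.3 = 29.7 m
Ratio = 28.1 / 29.7 = 0.94613
d = 32.8 * 0.94613^0.8 = 31.4 cm

31.4


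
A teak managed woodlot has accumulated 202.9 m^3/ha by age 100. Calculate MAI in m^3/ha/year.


Formula: MAI = Total Volume / Stand Age
MAI = 202.9 m^3/ha / 100 years
MAI = 2.03 m^3/ha/year

2.03


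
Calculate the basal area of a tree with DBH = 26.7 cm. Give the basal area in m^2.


Formula: BA = pi * (DBH/2)^2 / 10000  (cm^2 to m^2)
Radius = DBH/2 = 26.7/2 = 13.35 cm
BA = pi * 13.35^2 / 10000
   = 559.9025 cm^2 / 10000
   = 0.056 m^2

0.056


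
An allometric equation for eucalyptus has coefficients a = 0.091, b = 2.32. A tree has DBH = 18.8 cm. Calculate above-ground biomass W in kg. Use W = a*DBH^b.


Formula: W = a * DBH^b  (allometric power law)
DBH^b = 18.8^2.32 = 903.7456
W = 0.091 * 903.7456 = 82.2 kg

82.2


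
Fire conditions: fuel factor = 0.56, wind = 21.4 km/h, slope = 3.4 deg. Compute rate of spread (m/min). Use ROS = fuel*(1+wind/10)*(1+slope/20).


Formula: ROS = fuel * (1 + wind/10) * (1 + slope/20)
Wind factor = 1 + 21.4/10 = 3.14
Slope factor = 1 + 3.4/20 = 1.17
ROS = 0.56 * 3.14 * 1.17 = 2.06 m/min

2.06


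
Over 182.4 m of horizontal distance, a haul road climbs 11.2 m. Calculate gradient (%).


Formula: Gradient = rise / run * 100
Gradient = 11.2 / 182.4 * 100 = 6.1%

6.1


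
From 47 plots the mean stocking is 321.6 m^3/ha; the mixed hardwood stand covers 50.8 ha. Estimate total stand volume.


Formula: Total Volume = Mean Volume per ha * Total Area
Total Volume = 321.6 m^3/ha * 50.8 ha
Total Volume = 16337 m^3

16337


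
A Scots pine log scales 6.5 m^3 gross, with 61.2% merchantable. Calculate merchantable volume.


Formula: MV = V_total * (merchantable_pct / 100)
Merchantable fraction = 61.2% / 100 = 0.612
MV = 6.5 m^3 * 0.612 = 3.978 m^3

3.978


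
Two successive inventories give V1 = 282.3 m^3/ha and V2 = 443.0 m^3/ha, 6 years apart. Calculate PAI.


Formula: PAI = (V_T2 - V_T1) / (T2 - T1)
Volume increment = 443.0 - 282.3 = 160.7 m^3/ha
PAI = 160.7 / 6 = 26.78 m^3/ha/year

26.78


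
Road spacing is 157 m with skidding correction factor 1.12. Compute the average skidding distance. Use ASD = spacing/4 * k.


Formula: ASD = (spacing / 4) * correction
Uncorrected distance = spacing / 4 = 157 / 4 = 39.25 m
ASD = 39.25 * 1.12 = 44 m

44


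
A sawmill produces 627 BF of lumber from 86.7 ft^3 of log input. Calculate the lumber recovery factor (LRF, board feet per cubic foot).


Formula: LRF = Lumber Output (BF) / Log Input (ft^3)
LRF = 627 BF / 86.7 ft^3
LRF = 7.23 BF/ft^3

7.23


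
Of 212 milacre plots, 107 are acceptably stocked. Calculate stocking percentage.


Formula: Stocking % = stocked plots / total plots * 100
Stocking = 107 / 212 * 100
Stocking = 0.5047 * 100 = 50.5%

50.5


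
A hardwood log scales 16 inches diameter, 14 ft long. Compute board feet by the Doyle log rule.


Doyle: BF = (D - 4)^2 * L / 16
Adjusted diameter = 16 - 4 = 12 in
(D-4)^2 = 12^2 = 144
BF = 144 * 14 / 16 = 126 BF

126


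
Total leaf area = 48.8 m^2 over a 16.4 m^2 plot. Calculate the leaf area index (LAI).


Formula: LAI = total leaf area / ground area  (dimensionless)
LAI = 48.8 m^2 / 16.4 m^2
LAI = 2.98

2.98


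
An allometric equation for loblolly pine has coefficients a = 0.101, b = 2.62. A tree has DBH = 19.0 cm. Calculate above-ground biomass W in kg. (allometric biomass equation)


Formula: W = a * DBH^b  (allometric power law)
DBH^b = 19.0^2.62 = 2240.4458
W = 0.101 * 2240.4458 = 226.3 kg

226.3


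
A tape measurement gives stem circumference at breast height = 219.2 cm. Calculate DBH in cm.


Formula: DBH = C / pi
DBH = 219.2 / pi
pi = 3.14159...
DBH = 69.8 cm

69.8


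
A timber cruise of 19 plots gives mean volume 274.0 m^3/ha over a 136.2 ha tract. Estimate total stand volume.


Formula: Total Volume = Mean Volume per ha * Total Area
Total Volume = 274.0 m^3/ha * 136.2 ha
Total Volume = 37319 m^3

37319


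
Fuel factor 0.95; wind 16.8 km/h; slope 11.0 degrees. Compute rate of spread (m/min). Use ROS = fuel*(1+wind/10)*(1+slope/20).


Formula: ROS = fuel * (1 + wind/10) * (1 + slope/20)
Wind factor = 1 + 16.8/10 = 2.68
Slope factor = 1 + 11.0/20 = 1.55
ROS = 0.95 * 2.68 * 1.55 = 3.95 m/min

3.95


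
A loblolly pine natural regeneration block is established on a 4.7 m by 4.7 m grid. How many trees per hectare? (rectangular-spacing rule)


Formula: TPH = 10000 m^2/ha / (spacing_x * spacing_y)
Area per tree = 4.7 m * 4.7 m = 22.09 m^2
TPH = 10000 / 22.09 = 453 trees/ha

453


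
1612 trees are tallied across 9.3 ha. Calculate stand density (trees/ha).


Formula: Stand Density = N_trees / Area_ha
Density = 1612 trees / 9.3 ha
Density = 173 trees/ha

173


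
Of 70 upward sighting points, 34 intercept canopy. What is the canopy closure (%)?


Formula: Canopy closure = covered points / total points * 100
Closure = 34 / 70 * 100
Closure = 0.4857 * 100 = 48.6%

48.6


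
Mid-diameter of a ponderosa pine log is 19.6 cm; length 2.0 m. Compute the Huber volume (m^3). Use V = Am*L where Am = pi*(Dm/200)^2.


Huber: V = Am * L,  Am = pi*(Dm/200)^2
Am = pi*(19.6/200)^2 = 0.030172 m^2
V = 0.030172*2.0 = 0.0603 m^3

0.0603


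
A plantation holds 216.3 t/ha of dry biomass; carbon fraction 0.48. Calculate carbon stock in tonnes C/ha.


Formula: Carbon Stock = Biomass * Carbon Fraction
C = 216.3 t/ha * 0.48
C = 103.8 t C/ha

103.8


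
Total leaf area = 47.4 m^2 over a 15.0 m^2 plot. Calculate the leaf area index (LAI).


Formula: LAI = total leaf area / ground area  (dimensionless)
LAI = 47.4 m^2 / 15.0 m^2
LAI = 3.16

3.16


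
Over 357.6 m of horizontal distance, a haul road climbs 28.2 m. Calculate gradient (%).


Formula: Gradient = rise / run * 100
Gradient = 28.2 / 357.6 * 100 = 7.9%

7.9


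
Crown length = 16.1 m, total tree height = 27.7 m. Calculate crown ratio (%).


Formula: Crown Ratio = (Crown Length / Total Height) * 100
CR = (16.1 m / 27.7 m) * 100
CR = 0.5812 * 100 = 58.1%

58.1


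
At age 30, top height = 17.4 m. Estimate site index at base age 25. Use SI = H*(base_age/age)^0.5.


Formula: SI = H_dom * (base_age / age)^0.5
Age ratio = 25 / 30 = 0.83333
sqrt(age_ratio) = 0.91287
SI = 17.4 * 0.91287 = 15.9 m

15.9


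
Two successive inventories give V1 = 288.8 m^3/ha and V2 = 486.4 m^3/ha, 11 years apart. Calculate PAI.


Formula: PAI = (V_T2 - V_T1) / (T2 - T1)
Volume increment = 486.4 - 288.8 = 197.6 m^3/ha
PAI = 197.6 / 11 = 17.96 m^3/ha/year

17.96


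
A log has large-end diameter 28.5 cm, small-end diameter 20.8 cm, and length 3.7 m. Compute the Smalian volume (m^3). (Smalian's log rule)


Smalian: V = (A1 + A2)/2 * L,  A = pi*(D/200)^2
A1 = pi*(28.5/200)^2 = 0.063794 m^2
A2 = pi*(20.8/200)^2 = 0.033979 m^2
V = (0.063794+0.033979)/2*3.7 = 0.1809 m^3

0.1809


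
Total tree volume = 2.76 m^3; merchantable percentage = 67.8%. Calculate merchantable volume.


Formula: MV = V_total * (merchantable_pct / 100)
Merchantable fraction = 67.8% / 100 = 0.678
MV = 2.76 m^3 * 0.678 = 1.871 m^3

1.871


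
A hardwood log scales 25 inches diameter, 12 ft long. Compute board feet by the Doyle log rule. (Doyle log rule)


Doyle: BF = (D - 4)^2 * L / 16
Adjusted diameter = 25 - 4 = 21 in
(D-4)^2 = 21^2 = 441
BF = 441 * 12 / 16 = 331 BF

331


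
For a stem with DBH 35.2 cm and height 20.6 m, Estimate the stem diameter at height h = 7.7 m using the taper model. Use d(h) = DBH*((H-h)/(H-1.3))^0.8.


Taper: d(h) = DBH * ((H - h) / (H - 1.3))^0.8
Numerator = H - h = 20.6 - 7.7 = 12.9 m
Denominator = H - 1.3 = 20.6 - 1.3 = 19.3 m
Ratio = 12.9 / 19.3 = 0.66839
d = 35.2 * 0.66839^0.8 = 25.5 cm

25.5


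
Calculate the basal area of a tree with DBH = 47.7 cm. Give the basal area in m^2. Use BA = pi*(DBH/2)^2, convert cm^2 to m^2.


Formula: BA = pi * (DBH/2)^2 / 10000  (cm^2 to m^2)
Radius = DBH/2 = 47.7/2 = 23.85 cm
BA = pi * 23.85^2 / 10000
   = 1787.0086 cm^2 / 10000
   = 0.1787 m^2

0.1787


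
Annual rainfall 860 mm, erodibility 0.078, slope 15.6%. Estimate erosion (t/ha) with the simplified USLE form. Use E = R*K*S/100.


Formula: E = R * K * S / 100  (simplified USLE)
R * K = 860 * 0.078 = 67.08
E = 67.08 * 15.6 / 100 = 10.46 t/ha

10.46


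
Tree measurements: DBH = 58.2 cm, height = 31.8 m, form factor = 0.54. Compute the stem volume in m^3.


Formula: V = pi * (DBH/200)^2 * H * ff
Radius = DBH/200 = 58.2/200 = 0.291 m
Radius^2 = 0.291^2 = 0.084681 m^2
V = pi * 0.084681 * 31.8 * 0.54
V = 4.568 m^3

4.568


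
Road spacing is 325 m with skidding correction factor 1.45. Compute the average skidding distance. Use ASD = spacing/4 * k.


Formula: ASD = (spacing / 4) * correction
Uncorrected distance = spacing / 4 = 325 / 4 = 81.25 m
ASD = 81.25 * 1.45 = 118 m

118


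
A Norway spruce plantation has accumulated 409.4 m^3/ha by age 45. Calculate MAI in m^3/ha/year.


Formula: MAI = Total Volume / Stand Age
MAI = 409.4 m^3/ha / 45 years
MAI = 9.1 m^3/ha/year

9.1


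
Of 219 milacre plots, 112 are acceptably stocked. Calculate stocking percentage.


Formula: Stocking % = stocked plots / total plots * 100
Stocking = 112 / 219 * 100
Stocking = 0.5114 * 100 = 51.1%

51.1


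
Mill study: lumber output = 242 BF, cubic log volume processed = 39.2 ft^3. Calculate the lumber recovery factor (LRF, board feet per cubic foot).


Formula: LRF = Lumber Output (BF) / Log Input (ft^3)
LRF = 242 BF / 39.2 ft^3
LRF = 6.17 BF/ft^3

6.17


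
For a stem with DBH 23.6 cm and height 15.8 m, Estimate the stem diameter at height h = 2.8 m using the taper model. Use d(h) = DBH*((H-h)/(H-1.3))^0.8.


Taper: d(h) = DBH * ((H - h) / (H - 1.3))^0.8
Numerator = H - h = 15.8 - 2.8 = 13.0 m
Denominator = H - 1.3 = 15.8 - 1.3 = 14.5 m
Ratio = 13.0 / 14.5 = 0.89655
d = 23.6 * 0.89655^0.8 = 21.6 cm

21.6


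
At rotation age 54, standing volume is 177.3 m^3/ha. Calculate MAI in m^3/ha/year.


Formula: MAI = Total Volume / Stand Age
MAI = 177.3 m^3/ha / 54 years
MAI = 3.28 m^3/ha/year

3.28


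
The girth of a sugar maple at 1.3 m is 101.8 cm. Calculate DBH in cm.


Formula: DBH = C / pi
DBH = 101.8 / pi
pi = 3.14159...
DBH = 32.4 cm

32.4


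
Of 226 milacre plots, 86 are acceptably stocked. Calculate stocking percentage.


Formula: Stocking % = stocked plots / total plots * 100
Stocking = 86 / 226 * 100
Stocking = 0.3805 * 100 = 38.1%

38.1


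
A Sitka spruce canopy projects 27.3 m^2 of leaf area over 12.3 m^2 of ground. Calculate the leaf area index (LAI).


Formula: LAI = total leaf area / ground area  (dimensionless)
LAI = 27.3 m^2 / 12.3 m^2
LAI = 2.22

2.22


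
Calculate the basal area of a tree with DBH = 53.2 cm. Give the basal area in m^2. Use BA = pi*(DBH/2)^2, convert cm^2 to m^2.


Formula: BA = pi * (DBH/2)^2 / 10000  (cm^2 to m^2)
Radius = DBH/2 = 53.2/2 = 26.6 cm
BA = pi * 26.6^2 / 10000
   = 2222.8653 cm^2 / 10000
   = 0.2223 m^2

0.2223


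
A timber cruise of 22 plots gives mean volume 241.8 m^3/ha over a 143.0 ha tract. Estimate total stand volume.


Formula: Total Volume = Mean Volume per ha * Total Area
Total Volume = 241.8 m^3/ha * 143.0 ha
Total Volume = 34577 m^3

34577


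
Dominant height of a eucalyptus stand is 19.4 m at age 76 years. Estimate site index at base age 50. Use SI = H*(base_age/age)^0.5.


Formula: SI = H_dom * (base_age / age)^0.5
Age ratio = 50 / 76 = 0.65789
sqrt(age_ratio) = 0.81111
SI = 19.4 * 0.81111 = 15.7 m

15.7


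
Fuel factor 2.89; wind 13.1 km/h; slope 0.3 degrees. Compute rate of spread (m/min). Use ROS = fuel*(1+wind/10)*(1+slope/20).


Formula: ROS = fuel * (1 + wind/10) * (1 + slope/20)
Wind factor = 1 + 13.1/10 = 2.31
Slope factor = 1 + 0.3/20 = 1.015
ROS = 2.89 * 2.31 * 1.015 = 6.78 m/min

6.78


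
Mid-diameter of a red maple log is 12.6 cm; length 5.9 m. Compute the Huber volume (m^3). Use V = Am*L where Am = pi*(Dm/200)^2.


Huber: V = Am * L,  Am = pi*(Dm/200)^2
Am = pi*(12.6/200)^2 = 0.012469 m^2
V = 0.012469*5.9 = 0.0736 m^3

0.0736


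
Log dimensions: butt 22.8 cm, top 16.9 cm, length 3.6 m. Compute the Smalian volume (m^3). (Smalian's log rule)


Smalian: V = (A1 + A2)/2 * L,  A = pi*(D/200)^2
A1 = pi*(22.8/200)^2 = 0.040828 m^2
A2 = pi*(16.9/200)^2 = 0.022432 m^2
V = (0.040828+0.022432)/2*3.6 = 0.1139 m^3

0.1139


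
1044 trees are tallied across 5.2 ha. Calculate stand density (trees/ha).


Formula: Stand Density = N_trees / Area_ha
Density = 1044 trees / 5.2 ha
Density = 201 trees/ha

201


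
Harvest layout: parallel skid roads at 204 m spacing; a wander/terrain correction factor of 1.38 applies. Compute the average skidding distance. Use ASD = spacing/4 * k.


Formula: ASD = (spacing / 4) * correction
Uncorrected distance = spacing / 4 = 204 / 4 = 51 m
ASD = 51 * 1.38 = 70 m

70


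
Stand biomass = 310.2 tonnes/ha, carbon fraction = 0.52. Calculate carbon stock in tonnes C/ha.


Formula: Carbon Stock = Biomass * Carbon Fraction
C = 310.2 t/ha * 0.52
C = 161.3 t C/ha

161.3


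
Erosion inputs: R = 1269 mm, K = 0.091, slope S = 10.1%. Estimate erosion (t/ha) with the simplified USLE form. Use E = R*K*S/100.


Formula: E = R * K * S / 100  (simplified USLE)
R * K = 1269 * 0.091 = 115.479
E = 115.479 * 10.1 / 100 = 11.66 t/ha

11.66


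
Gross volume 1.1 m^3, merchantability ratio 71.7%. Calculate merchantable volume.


Formula: MV = V_total * (merchantable_pct / 100)
Merchantable fraction = 71.7% / 100 = 0.717
MV = 1.1 m^3 * 0.717 = 0.789 m^3

0.789


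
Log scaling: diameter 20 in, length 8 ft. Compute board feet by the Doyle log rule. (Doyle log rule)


Doyle: BF = (D - 4)^2 * L / 16
Adjusted diameter = 20 - 4 = 16 in
(D-4)^2 = 16^2 = 256
BF = 256 * 8 / 16 = 128 BF

128


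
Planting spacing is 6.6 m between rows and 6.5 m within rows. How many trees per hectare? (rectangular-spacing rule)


Formula: TPH = 10000 m^2/ha / (spacing_x * spacing_y)
Area per tree = 6.6 m * 6.5 m = 42.9 m^2
TPH = 10000 / 42.9 = 233 trees/ha

233


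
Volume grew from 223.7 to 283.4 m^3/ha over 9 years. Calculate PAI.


Formula: PAI = (V_T2 - V_T1) / (T2 - T1)
Volume increment = 283.4 - 223.7 = 59.7 m^3/ha
PAI = 59.7 / 9 = 6.63 m^3/ha/year

6.63


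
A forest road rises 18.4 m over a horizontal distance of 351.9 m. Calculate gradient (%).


Formula: Gradient = rise / run * 100
Gradient = 18.4 / 351.9 * 100 = 5.2%

5.2


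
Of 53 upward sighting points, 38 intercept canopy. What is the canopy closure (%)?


Formula: Canopy closure = covered points / total points * 100
Closure = 38 / 53 * 100
Closure = 0.717 * 100 = 71.7%

71.7


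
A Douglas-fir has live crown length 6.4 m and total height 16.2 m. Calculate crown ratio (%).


Formula: Crown Ratio = (Crown Length / Total Height) * 100
CR = (6.4 m / 16.2 m) * 100
CR = 0.3951 * 100 = 39.5%

39.5


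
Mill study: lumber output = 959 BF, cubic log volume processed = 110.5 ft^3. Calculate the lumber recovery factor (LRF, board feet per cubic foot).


Formula: LRF = Lumber Output (BF) / Log Input (ft^3)
LRF = 959 BF / 110.5 ft^3
LRF = 8.68 BF/ft^3

8.68


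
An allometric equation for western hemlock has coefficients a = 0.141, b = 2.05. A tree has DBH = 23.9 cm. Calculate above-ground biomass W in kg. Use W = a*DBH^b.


Formula: W = a * DBH^b  (allometric power law)
DBH^b = 23.9^2.05 = 669.4462
W = 0.141 * 669.4462 = 94.4 kg

94.4


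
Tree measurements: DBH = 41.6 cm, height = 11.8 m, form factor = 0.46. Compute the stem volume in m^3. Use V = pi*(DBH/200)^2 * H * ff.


Formula: V = pi * (DBH/200)^2 * H * ff
Radius = DBH/200 = 41.6/200 = 0.208 m
Radius^2 = 0.208^2 = 0.043264 m^2
V = pi * 0.043264 * 11.8 * 0.46
V = 0.738 m^3

0.738


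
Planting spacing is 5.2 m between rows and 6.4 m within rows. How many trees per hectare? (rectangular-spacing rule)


Formula: TPH = 10000 m^2/ha / (spacing_x * spacing_y)
Area per tree = 5.2 m * 6.4 m = 33.28 m^2
TPH = 10000 / 33.28 = 300 trees/ha

300


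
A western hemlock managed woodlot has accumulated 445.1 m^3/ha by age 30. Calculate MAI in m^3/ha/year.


Formula: MAI = Total Volume / Stand Age
MAI = 445.1 m^3/ha / 30 years
MAI = 14.84 m^3/ha/year

14.84


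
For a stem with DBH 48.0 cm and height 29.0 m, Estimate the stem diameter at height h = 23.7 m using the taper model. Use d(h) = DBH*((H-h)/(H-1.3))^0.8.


Taper: d(h) = DBH * ((H - h) / (H - 1.3))^0.8
Numerator = H - h = 29.0 - 23.7 = 5.3 m
Denominator = H - 1.3 = 29.0 - 1.3 = 27.7 m
Ratio = 5.3 / 27.7 = 0.19134
d = 48.0 * 0.19134^0.8 = 12.8 cm

12.8


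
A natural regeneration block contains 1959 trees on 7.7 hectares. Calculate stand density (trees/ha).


Formula: Stand Density = N_trees / Area_ha
Density = 1959 trees / 7.7 ha
Density = 254 trees/ha

254


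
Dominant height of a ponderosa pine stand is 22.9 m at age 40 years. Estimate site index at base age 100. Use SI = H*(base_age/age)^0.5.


Formula: SI = H_dom * (base_age / age)^0.5
Age ratio = 100 / 40 = 2.5
sqrt(age_ratio) = 1.58114
SI = 22.9 * 1.58114 = 36.2 m

36.2


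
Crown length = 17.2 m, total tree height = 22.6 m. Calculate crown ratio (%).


Formula: Crown Ratio = (Crown Length / Total Height) * 100
CR = (17.2 m / 22.6 m) * 100
CR = 0.7611 * 100 = 76.1%

76.1


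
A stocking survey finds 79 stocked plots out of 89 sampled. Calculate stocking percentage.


Formula: Stocking % = stocked plots / total plots * 100
Stocking = 79 / 89 * 100
Stocking = 0.8876 * 100 = 88.8%

88.8


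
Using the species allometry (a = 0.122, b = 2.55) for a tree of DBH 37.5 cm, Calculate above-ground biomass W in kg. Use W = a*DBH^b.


Formula: W = a * DBH^b  (allometric power law)
DBH^b = 37.5^2.55 = 10322.3774
W = 0.122 * 10322.3774 = 1259.3 kg

1259.3


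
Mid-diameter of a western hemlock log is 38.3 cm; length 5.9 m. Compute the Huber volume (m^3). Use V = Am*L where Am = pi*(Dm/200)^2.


Huber: V = Am * L,  Am = pi*(Dm/200)^2
Am = pi*(38.3/200)^2 = 0.115209 m^2
V = 0.115209*5.9 = 0.6797 m^3

0.6797


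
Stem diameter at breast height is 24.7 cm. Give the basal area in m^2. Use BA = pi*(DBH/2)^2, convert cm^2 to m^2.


Formula: BA = pi * (DBH/2)^2 / 10000  (cm^2 to m^2)
Radius = DBH/2 = 24.7/2 = 12.35 cm
BA = pi * 12.35^2 / 10000
   = 479.1636 cm^2 / 10000
   = 0.0479 m^2

0.0479


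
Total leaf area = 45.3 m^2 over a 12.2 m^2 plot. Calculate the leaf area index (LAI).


Formula: LAI = total leaf area / ground area  (dimensionless)
LAI = 45.3 m^2 / 12.2 m^2
LAI = 3.71

3.71


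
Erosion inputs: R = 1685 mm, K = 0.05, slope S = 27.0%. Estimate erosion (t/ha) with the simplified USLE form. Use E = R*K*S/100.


Formula: E = R * K * S / 100  (simplified USLE)
R * K = 1685 * 0.05 = 84.25
E = 84.25 * 27.0 / 100 = 22.75 t/ha

22.75


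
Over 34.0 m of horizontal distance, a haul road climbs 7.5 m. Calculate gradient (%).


Formula: Gradient = rise / run * 100
Gradient = 7.5 / 34.0 * 100 = 22.1%

22.1


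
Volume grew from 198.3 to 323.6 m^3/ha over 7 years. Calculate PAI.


Formula: PAI = (V_T2 - V_T1) / (T2 - T1)
Volume increment = 323.6 - 198.3 = 125.3 m^3/ha
PAI = 125.3 / 7 = 17.9 m^3/ha/year

17.9


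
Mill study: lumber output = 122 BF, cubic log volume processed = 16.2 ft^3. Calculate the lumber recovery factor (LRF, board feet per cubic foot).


Formula: LRF = Lumber Output (BF) / Log Input (ft^3)
LRF = 122 BF / 16.2 ft^3
LRF = 7.53 BF/ft^3

7.53


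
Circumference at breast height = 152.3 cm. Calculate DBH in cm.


Formula: DBH = C / pi
DBH = 152.3 / pi
pi = 3.14159...
DBH = 48.5 cm

48.5


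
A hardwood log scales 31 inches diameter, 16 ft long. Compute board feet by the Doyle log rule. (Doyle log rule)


Doyle: BF = (D - 4)^2 * L / 16
Adjusted diameter = 31 - 4 = 27 in
(D-4)^2 = 27^2 = 729
BF = 729 * 16 / 16 = 729 BF

729


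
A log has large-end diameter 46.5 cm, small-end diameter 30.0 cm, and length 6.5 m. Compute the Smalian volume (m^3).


Smalian: V = (A1 + A2)/2 * L,  A = pi*(D/200)^2
A1 = pi*(46.5/200)^2 = 0.169823 m^2
A2 = pi*(30.0/200)^2 = 0.070686 m^2
V = (0.169823+0.070686)/2*6.5 = 0.7817 m^3

0.7817


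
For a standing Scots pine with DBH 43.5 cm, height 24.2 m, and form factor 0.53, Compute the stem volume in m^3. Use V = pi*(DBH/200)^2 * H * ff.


Formula: V = pi * (DBH/200)^2 * H * ff
Radius = DBH/200 = 43.5/200 = 0.2175 m
Radius^2 = 0.2175^2 = 0.04730625 m^2
V = pi * 0.04730625 * 24.2 * 0.53
V = 1.906 m^3

1.906


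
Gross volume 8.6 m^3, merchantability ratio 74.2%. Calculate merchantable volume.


Formula: MV = V_total * (merchantable_pct / 100)
Merchantable fraction = 74.2% / 100 = 0.742
MV = 8.6 m^3 * 0.742 = 6.381 m^3

6.381


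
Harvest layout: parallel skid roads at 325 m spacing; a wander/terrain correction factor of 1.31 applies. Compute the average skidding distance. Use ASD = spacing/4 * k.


Formula: ASD = (spacing / 4) * correction
Uncorrected distance = spacing / 4 = 325 / 4 = 81.25 m
ASD = 81.25 * 1.31 = 106 m

106


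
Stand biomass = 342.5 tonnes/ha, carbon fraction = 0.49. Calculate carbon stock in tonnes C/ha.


Formula: Carbon Stock = Biomass * Carbon Fraction
C = 342.5 t/ha * 0.49
C = 167.8 t C/ha

167.8


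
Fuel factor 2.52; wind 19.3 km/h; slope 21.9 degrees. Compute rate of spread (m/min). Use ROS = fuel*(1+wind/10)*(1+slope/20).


Formula: ROS = fuel * (1 + wind/10) * (1 + slope/20)
Wind factor = 1 + 19.3/10 = 2.93
Slope factor = 1 + 21.9/20 = 2.095
ROS = 2.52 * 2.93 * 2.095 = 15.47 m/min

15.47


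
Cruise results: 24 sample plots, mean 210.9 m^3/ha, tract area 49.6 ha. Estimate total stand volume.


Formula: Total Volume = Mean Volume per ha * Total Area
Total Volume = 210.9 m^3/ha * 49.6 ha
Total Volume = 10461 m^3

10461


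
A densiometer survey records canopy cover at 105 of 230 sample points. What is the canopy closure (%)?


Formula: Canopy closure = covered points / total points * 100
Closure = 105 / 230 * 100
Closure = 0.4565 * 100 = 45.7%

45.7


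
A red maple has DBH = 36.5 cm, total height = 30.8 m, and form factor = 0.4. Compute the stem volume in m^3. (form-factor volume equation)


Formula: V = pi * (DBH/200)^2 * H * ff
Radius = DBH/200 = 36.5/200 = 0.1825 m
Radius^2 = 0.1825^2 = 0.03330625 m^2
V = pi * 0.03330625 * 30.8 * 0.4
V = 1.289 m^3

1.289


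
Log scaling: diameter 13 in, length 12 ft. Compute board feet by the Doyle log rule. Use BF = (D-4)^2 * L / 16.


Doyle: BF = (D - 4)^2 * L / 16
Adjusted diameter = 13 - 4 = 9 in
(D-4)^2 = 9^2 = 81
BF = 81 * 12 / 16 = 61 BF

61


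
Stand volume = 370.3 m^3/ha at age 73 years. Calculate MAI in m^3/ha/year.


Formula: MAI = Total Volume / Stand Age
MAI = 370.3 m^3/ha / 73 years
MAI = 5.07 m^3/ha/year

5.07


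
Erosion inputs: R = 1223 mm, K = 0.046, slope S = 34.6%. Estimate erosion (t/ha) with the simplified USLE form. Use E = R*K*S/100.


Formula: E = R * K * S / 100  (simplified USLE)
R * K = 1223 * 0.046 = 56.258
E = 56.258 * 34.6 / 100 = 19.47 t/ha

19.47


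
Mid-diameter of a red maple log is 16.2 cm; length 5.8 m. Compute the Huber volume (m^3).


Huber: V = Am * L,  Am = pi*(Dm/200)^2
Am = pi*(16.2/200)^2 = 0.020612 m^2
V = 0.020612*5.8 = 0.1195 m^3

0.1195


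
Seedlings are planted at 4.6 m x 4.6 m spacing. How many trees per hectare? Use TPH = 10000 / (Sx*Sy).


Formula: TPH = 10000 m^2/ha / (spacing_x * spacing_y)
Area per tree = 4.6 m * 4.6 m = 21.16 m^2
TPH = 10000 / 21.16 = 473 trees/ha

473


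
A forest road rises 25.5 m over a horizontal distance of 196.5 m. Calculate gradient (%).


Formula: Gradient = rise / run * 100
Gradient = 25.5 / 196.5 * 100 = 13.0%

13.0


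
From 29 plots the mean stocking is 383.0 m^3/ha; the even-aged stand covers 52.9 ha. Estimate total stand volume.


Formula: Total Volume = Mean Volume per ha * Total Area
Total Volume = 383.0 m^3/ha * 52.9 ha
Total Volume = 20261 m^3

20261


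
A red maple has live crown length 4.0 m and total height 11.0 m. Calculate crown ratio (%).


Formula: Crown Ratio = (Crown Length / Total Height) * 100
CR = (4.0 m / 11.0 m) * 100
CR = 0.3636 * 100 = 36.4%

36.4


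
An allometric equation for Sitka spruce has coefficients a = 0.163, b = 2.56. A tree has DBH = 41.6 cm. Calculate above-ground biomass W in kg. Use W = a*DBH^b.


Formula: W = a * DBH^b  (allometric power law)
DBH^b = 41.6^2.56 = 13959.7913
W = 0.163 * 13959.7913 = 2275.4 kg

2275.4


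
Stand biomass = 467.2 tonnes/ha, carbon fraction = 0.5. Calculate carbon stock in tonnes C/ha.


Formula: Carbon Stock = Biomass * Carbon Fraction
C = 467.2 t/ha * 0.5
C = 233.6 t C/ha

233.6
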